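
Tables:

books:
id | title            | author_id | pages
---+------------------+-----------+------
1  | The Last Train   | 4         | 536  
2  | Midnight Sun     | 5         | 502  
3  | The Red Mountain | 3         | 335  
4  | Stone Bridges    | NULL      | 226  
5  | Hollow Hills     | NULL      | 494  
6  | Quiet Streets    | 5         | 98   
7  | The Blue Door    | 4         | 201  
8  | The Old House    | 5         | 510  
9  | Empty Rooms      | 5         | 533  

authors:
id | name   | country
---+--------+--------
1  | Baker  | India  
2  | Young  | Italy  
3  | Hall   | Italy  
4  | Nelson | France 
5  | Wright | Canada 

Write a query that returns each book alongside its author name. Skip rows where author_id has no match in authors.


INNER JOIN keeps only books rows whose author_id matches an id in authors. Walk through each book:
  - book 1 (The Last Train): author_id=4 -> matches Nelson
  - book 2 (Midnight Sun): author_id=5 -> matches Wright
  - book 3 (The Red Mountain): author_id=3 -> matches Hall
  - book 4 (Stone Bridges): author_id=NULL, no match -> dropped
  - book 5 (Hollow Hills): author_id=NULL, no match -> dropped
  - book 6 (Quiet Streets): author_id=5 -> matches Wright
  - book 7 (The Blue Door): author_id=4 -> matches Nelson
  - book 8 (The Old House): author_id=5 -> matches Wright
  - book 9 (Empty Rooms): author_id=5 -> matches Wright
So 2 of 9 rows are dropped.

SQL:
SELECT a.title, b.name AS author
FROM books a
INNER JOIN authors b ON a.author_id = b.id

Result:
title            | author
-----------------+-------
The Last Train   | Nelson
Midnight Sun     | Wright
The Red Mountain | Hall  
Quiet Streets    | Wright
The Blue Door    | Nelson
The Old House    | Wright
Empty Rooms      | Wright


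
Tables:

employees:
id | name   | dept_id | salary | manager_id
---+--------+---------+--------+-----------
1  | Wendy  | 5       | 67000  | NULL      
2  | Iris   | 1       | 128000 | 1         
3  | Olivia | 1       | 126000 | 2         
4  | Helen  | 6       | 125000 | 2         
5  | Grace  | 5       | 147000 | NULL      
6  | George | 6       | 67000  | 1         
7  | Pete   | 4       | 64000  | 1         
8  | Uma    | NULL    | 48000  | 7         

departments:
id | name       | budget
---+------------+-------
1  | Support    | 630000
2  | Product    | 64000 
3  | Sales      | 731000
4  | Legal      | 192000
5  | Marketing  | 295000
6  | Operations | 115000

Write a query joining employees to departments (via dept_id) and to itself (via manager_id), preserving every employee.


Two LEFT JOINs from the same base table employees: one to departments via dept_id, one to employees itself via manager_id. Both are LEFT so every employee is preserved.
Match against departments:
  - employee 1 (Wendy): dept_id=5 -> matches Marketing
  - employee 2 (Iris): dept_id=1 -> matches Support
  - employee 3 (Olivia): dept_id=1 -> matches Support
  - employee 4 (Helen): dept_id=6 -> matches Operations
  - employee 5 (Grace): dept_id=5 -> matches Marketing
  - employee 6 (George): dept_id=6 -> matches Operations
  - employee 7 (Pete): dept_id=4 -> matches Legal
  - employee 8 (Uma): dept_id=NULL, no match -> kept with NULL
Match against employees (self):
  - employee 1 (Wendy): manager_id=NULL -> NULL
  - employee 2 (Iris): manager_id=1 -> Wendy
  - employee 3 (Olivia): manager_id=2 -> Iris
  - employee 4 (Helen): manager_id=2 -> Iris
  - employee 5 (Grace): manager_id=NULL -> NULL
  - employee 6 (George): manager_id=1 -> Wendy
  - employee 7 (Pete): manager_id=1 -> Wendy
  - employee 8 (Uma): manager_id=7 -> Pete

SQL:
SELECT a.name, b.name AS department, c.name AS manager
FROM employees a
LEFT JOIN departments b ON a.dept_id = b.id
LEFT JOIN employees c ON a.manager_id = c.id

Result:
name   | department | manager
-------+------------+--------
Wendy  | Marketing  | NULL   
Iris   | Support    | Wendy  
Olivia | Support    | Iris   
Helen  | Operations | Iris   
Grace  | Marketing  | NULL   
George | Operations | Wendy  
Pete   | Legal      | Wendy  
Uma    | NULL       | Pete   


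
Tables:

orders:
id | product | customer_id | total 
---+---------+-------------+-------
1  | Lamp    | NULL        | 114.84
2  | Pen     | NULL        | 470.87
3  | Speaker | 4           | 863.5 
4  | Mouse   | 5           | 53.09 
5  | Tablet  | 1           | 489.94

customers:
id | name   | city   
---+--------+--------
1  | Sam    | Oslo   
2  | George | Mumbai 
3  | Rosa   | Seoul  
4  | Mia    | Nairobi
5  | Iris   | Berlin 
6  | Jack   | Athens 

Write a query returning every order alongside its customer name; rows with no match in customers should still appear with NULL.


LEFT JOIN keeps every row from orders (the left table); where customer_id has no match in customers, the customer columns become NULL. Walk through each order:
  - order 1 (Lamp): customer_id=NULL, no match -> kept with NULL
  - order 2 (Pen): customer_id=NULL, no match -> kept with NULL
  - order 3 (Speaker): customer_id=4 -> matches Mia
  - order 4 (Mouse): customer_id=5 -> matches Iris
  - order 5 (Tablet): customer_id=1 -> matches Sam
All 5 rows appear; 2 have NULL customer.

SQL:
SELECT a.product, b.name AS customer
FROM orders a
LEFT JOIN customers b ON a.customer_id = b.id

Result:
product | customer
--------+---------
Lamp    | NULL    
Pen     | NULL    
Speaker | Mia     
Mouse   | Iris    
Tablet  | Sam     


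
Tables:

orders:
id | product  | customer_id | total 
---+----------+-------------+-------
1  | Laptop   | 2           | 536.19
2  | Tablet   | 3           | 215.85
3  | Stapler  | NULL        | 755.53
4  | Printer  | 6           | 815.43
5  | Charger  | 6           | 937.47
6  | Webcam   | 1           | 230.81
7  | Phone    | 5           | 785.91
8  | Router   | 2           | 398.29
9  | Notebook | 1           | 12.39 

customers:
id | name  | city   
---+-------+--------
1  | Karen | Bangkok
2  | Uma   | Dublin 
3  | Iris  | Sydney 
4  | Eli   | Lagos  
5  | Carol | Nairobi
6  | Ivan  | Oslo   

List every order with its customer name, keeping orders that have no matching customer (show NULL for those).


LEFT JOIN keeps every row from orders (the left table); where customer_id has no match in customers, the customer columns become NULL. Walk through each order:
  - order 1 (Laptop): customer_id=2 -> matches Uma
  - order 2 (Tablet): customer_id=3 -> matches Iris
  - order 3 (Stapler): customer_id=NULL, no match -> kept with NULL
  - order 4 (Printer): customer_id=6 -> matches Ivan
  - order 5 (Charger): customer_id=6 -> matches Ivan
  - order 6 (Webcam): customer_id=1 -> matches Karen
  - order 7 (Phone): customer_id=5 -> matches Carol
  - order 8 (Router): customer_id=2 -> matches Uma
  - order 9 (Notebook): customer_id=1 -> matches Karen
All 9 rows appear; 1 has NULL customer.

SQL:
SELECT a.product, b.name AS customer
FROM orders a
LEFT JOIN customers b ON a.customer_id = b.id

Result:
product  | customer
---------+---------
Laptop   | Uma     
Tablet   | Iris    
Stapler  | NULL    
Printer  | Ivan    
Charger  | Ivan    
Webcam   | Karen   
Phone    | Carol   
Router   | Uma     
Notebook | Karen   


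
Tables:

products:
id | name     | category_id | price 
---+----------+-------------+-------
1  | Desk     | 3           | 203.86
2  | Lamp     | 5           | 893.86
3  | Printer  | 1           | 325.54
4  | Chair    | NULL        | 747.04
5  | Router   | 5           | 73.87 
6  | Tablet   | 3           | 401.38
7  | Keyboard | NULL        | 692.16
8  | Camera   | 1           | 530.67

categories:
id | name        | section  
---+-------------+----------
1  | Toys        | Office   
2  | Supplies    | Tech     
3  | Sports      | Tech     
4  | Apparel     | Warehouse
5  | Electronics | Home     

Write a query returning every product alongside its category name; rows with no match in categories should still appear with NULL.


LEFT JOIN keeps every row from products (the left table); where category_id has no match in categories, the category columns become NULL. Walk through each product:
  - product 1 (Desk): category_id=3 -> matches Sports
  - product 2 (Lamp): category_id=5 -> matches Electronics
  - product 3 (Printer): category_id=1 -> matches Toys
  - product 4 (Chair): category_id=NULL, no match -> kept with NULL
  - product 5 (Router): category_id=5 -> matches Electronics
  - product 6 (Tablet): category_id=3 -> matches Sports
  - product 7 (Keyboard): category_id=NULL, no match -> kept with NULL
  - product 8 (Camera): category_id=1 -> matches Toys
All 8 rows appear; 2 have NULL category.

SQL:
SELECT a.name, b.name AS category
FROM products a
LEFT JOIN categories b ON a.category_id = b.id

Result:
name     | category   
---------+------------
Desk     | Sports     
Lamp     | Electronics
Printer  | Toys       
Chair    | NULL       
Router   | Electronics
Tablet   | Sports     
Keyboard | NULL       
Camera   | Toys       


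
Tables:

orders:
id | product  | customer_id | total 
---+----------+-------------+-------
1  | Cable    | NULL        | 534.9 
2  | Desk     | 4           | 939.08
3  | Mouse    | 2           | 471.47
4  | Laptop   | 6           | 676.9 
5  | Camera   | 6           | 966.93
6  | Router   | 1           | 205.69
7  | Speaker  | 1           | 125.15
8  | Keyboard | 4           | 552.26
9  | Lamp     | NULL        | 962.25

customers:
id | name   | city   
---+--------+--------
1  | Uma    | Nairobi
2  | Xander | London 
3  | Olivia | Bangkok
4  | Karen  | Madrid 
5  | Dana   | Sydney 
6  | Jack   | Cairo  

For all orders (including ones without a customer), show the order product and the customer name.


LEFT JOIN keeps every row from orders (the left table); where customer_id has no match in customers, the customer columns become NULL. Walk through each order:
  - order 1 (Cable): customer_id=NULL, no match -> kept with NULL
  - order 2 (Desk): customer_id=4 -> matches Karen
  - order 3 (Mouse): customer_id=2 -> matches Xander
  - order 4 (Laptop): customer_id=6 -> matches Jack
  - order 5 (Camera): customer_id=6 -> matches Jack
  - order 6 (Router): customer_id=1 -> matches Uma
  - order 7 (Speaker): customer_id=1 -> matches Uma
  - order 8 (Keyboard): customer_id=4 -> matches Karen
  - order 9 (Lamp): customer_id=NULL, no match -> kept with NULL
All 9 rows appear; 2 have NULL customer.

SQL:
SELECT a.product, b.name AS customer
FROM orders a
LEFT JOIN customers b ON a.customer_id = b.id

Result:
product  | customer
---------+---------
Cable    | NULL    
Desk     | Karen   
Mouse    | Xander  
Laptop   | Jack    
Camera   | Jack    
Router   | Uma     
Speaker  | Uma     
Keyboard | Karen   
Lamp     | NULL    


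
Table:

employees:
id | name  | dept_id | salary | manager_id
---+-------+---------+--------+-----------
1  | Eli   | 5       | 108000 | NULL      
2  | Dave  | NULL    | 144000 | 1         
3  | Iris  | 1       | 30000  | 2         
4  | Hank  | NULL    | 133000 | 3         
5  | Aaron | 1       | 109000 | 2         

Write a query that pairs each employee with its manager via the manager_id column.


This is a self-join: employees is joined to a second copy of itself, matching each row's manager_id to another row's id. Use LEFT JOIN so rows with manager_id=NULL are kept.
  - employee 1 (Eli): manager_id=NULL -> NULL
  - employee 2 (Dave): manager_id=1 -> Eli
  - employee 3 (Iris): manager_id=2 -> Dave
  - employee 4 (Hank): manager_id=3 -> Iris
  - employee 5 (Aaron): manager_id=2 -> Dave

SQL:
SELECT a.name AS item, b.name AS manager
FROM employees a
LEFT JOIN employees b ON a.manager_id = b.id

Result:
item  | manager
------+--------
Eli   | NULL   
Dave  | Eli    
Iris  | Dave   
Hank  | Iris   
Aaron | Dave   


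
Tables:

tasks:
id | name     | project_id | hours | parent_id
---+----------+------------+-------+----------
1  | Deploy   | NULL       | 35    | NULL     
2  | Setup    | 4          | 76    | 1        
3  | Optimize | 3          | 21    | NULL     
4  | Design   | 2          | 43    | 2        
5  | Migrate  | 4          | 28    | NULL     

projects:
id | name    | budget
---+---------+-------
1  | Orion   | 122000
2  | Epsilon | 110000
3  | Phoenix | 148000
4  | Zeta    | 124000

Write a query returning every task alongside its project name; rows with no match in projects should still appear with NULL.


LEFT JOIN keeps every row from tasks (the left table); where project_id has no match in projects, the project columns become NULL. Walk through each task:
  - task 1 (Deploy): project_id=NULL, no match -> kept with NULL
  - task 2 (Setup): project_id=4 -> matches Zeta
  - task 3 (Optimize): project_id=3 -> matches Phoenix
  - task 4 (Design): project_id=2 -> matches Epsilon
  - task 5 (Migrate): project_id=4 -> matches Zeta
All 5 rows appear; 1 has NULL project.

SQL:
SELECT a.name, b.name AS project
FROM tasks a
LEFT JOIN projects b ON a.project_id = b.id

Result:
name     | project
---------+--------
Deploy   | NULL   
Setup    | Zeta   
Optimize | Phoenix
Design   | Epsilon
Migrate  | Zeta   


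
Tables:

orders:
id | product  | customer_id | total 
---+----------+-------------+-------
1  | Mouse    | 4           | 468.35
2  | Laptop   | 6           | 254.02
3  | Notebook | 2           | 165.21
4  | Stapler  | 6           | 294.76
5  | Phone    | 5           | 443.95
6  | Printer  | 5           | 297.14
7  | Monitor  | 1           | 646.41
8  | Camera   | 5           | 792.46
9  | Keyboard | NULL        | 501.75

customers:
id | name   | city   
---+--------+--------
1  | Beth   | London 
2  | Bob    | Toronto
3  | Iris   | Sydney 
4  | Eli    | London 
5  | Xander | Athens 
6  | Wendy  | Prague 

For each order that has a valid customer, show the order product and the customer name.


INNER JOIN keeps only orders rows whose customer_id matches an id in customers. Walk through each order:
  - order 1 (Mouse): customer_id=4 -> matches Eli
  - order 2 (Laptop): customer_id=6 -> matches Wendy
  - order 3 (Notebook): customer_id=2 -> matches Bob
  - order 4 (Stapler): customer_id=6 -> matches Wendy
  - order 5 (Phone): customer_id=5 -> matches Xander
  - order 6 (Printer): customer_id=5 -> matches Xander
  - order 7 (Monitor): customer_id=1 -> matches Beth
  - order 8 (Camera): customer_id=5 -> matches Xander
  - order 9 (Keyboard): customer_id=NULL, no match -> dropped
So 1 of 9 rows is dropped.

SQL:
SELECT a.product, b.name AS customer
FROM orders a
INNER JOIN customers b ON a.customer_id = b.id

Result:
product  | customer
---------+---------
Mouse    | Eli     
Laptop   | Wendy   
Notebook | Bob     
Stapler  | Wendy   
Phone    | Xander  
Printer  | Xander  
Monitor  | Beth    
Camera   | Xander  


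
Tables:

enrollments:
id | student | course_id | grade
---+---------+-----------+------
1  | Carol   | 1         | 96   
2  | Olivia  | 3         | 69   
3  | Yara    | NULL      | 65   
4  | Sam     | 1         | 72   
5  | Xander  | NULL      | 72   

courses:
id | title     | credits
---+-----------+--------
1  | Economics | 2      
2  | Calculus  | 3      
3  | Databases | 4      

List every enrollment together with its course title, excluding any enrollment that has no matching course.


INNER JOIN keeps only enrollments rows whose course_id matches an id in courses. Walk through each enrollment:
  - enrollment 1 (Carol): course_id=1 -> matches Economics
  - enrollment 2 (Olivia): course_id=3 -> matches Databases
  - enrollment 3 (Yara): course_id=NULL, no match -> dropped
  - enrollment 4 (Sam): course_id=1 -> matches Economics
  - enrollment 5 (Xander): course_id=NULL, no match -> dropped
So 2 of 5 rows are dropped.

SQL:
SELECT a.student, b.title AS course
FROM enrollments a
INNER JOIN courses b ON a.course_id = b.id

Result:
student | course   
--------+----------
Carol   | Economics
Olivia  | Databases
Sam     | Economics


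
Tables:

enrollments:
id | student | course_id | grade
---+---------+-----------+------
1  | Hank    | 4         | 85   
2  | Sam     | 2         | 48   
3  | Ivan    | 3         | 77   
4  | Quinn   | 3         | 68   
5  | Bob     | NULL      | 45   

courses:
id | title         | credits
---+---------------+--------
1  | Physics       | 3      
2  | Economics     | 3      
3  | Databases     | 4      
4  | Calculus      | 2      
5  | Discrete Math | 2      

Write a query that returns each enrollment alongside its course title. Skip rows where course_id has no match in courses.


INNER JOIN keeps only enrollments rows whose course_id matches an id in courses. Walk through each enrollment:
  - enrollment 1 (Hank): course_id=4 -> matches Calculus
  - enrollment 2 (Sam): course_id=2 -> matches Economics
  - enrollment 3 (Ivan): course_id=3 -> matches Databases
  - enrollment 4 (Quinn): course_id=3 -> matches Databases
  - enrollment 5 (Bob): course_id=NULL, no match -> dropped
So 1 of 5 rows is dropped.

SQL:
SELECT a.student, b.title AS course
FROM enrollments a
INNER JOIN courses b ON a.course_id = b.id

Result:
student | course   
--------+----------
Hank    | Calculus 
Sam     | Economics
Ivan    | Databases
Quinn   | Databases


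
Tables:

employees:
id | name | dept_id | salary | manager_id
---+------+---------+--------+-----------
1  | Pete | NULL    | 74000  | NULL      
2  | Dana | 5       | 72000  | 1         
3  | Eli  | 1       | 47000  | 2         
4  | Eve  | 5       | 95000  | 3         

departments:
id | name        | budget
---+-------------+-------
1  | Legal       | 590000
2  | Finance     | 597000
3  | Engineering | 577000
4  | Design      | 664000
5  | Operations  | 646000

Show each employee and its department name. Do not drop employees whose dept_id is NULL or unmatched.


LEFT JOIN keeps every row from employees (the left table); where dept_id has no match in departments, the department columns become NULL. Walk through each employee:
  - employee 1 (Pete): dept_id=NULL, no match -> kept with NULL
  - employee 2 (Dana): dept_id=5 -> matches Operations
  - employee 3 (Eli): dept_id=1 -> matches Legal
  - employee 4 (Eve): dept_id=5 -> matches Operations
All 4 rows appear; 1 has NULL department.

SQL:
SELECT a.name, b.name AS department
FROM employees a
LEFT JOIN departments b ON a.dept_id = b.id

Result:
name | department
-----+-----------
Pete | NULL      
Dana | Operations
Eli  | Legal     
Eve  | Operations


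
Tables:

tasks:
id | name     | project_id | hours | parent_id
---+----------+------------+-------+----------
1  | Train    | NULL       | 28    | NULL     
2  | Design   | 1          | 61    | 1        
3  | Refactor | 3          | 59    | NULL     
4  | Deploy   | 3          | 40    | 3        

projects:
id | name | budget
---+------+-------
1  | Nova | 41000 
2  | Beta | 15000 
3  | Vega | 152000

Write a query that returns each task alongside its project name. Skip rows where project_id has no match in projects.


INNER JOIN keeps only tasks rows whose project_id matches an id in projects. Walk through each task:
  - task 1 (Train): project_id=NULL, no match -> dropped
  - task 2 (Design): project_id=1 -> matches Nova
  - task 3 (Refactor): project_id=3 -> matches Vega
  - task 4 (Deploy): project_id=3 -> matches Vega
So 1 of 4 rows is dropped.

SQL:
SELECT a.name, b.name AS project
FROM tasks a
INNER JOIN projects b ON a.project_id = b.id

Result:
name     | project
---------+--------
Design   | Nova   
Refactor | Vega   
Deploy   | Vega   


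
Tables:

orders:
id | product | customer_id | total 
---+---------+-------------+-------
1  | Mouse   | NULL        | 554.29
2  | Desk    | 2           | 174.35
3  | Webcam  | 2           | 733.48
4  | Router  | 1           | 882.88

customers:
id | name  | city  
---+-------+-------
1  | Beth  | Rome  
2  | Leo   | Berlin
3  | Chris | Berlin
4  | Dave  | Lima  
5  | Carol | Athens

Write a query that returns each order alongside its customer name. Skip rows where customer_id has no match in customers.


INNER JOIN keeps only orders rows whose customer_id matches an id in customers. Walk through each order:
  - order 1 (Mouse): customer_id=NULL, no match -> dropped
  - order 2 (Desk): customer_id=2 -> matches Leo
  - order 3 (Webcam): customer_id=2 -> matches Leo
  - order 4 (Router): customer_id=1 -> matches Beth
So 1 of 4 rows is dropped.

SQL:
SELECT a.product, b.name AS customer
FROM orders a
INNER JOIN customers b ON a.customer_id = b.id

Result:
product | customer
--------+---------
Desk    | Leo     
Webcam  | Leo     
Router  | Beth    


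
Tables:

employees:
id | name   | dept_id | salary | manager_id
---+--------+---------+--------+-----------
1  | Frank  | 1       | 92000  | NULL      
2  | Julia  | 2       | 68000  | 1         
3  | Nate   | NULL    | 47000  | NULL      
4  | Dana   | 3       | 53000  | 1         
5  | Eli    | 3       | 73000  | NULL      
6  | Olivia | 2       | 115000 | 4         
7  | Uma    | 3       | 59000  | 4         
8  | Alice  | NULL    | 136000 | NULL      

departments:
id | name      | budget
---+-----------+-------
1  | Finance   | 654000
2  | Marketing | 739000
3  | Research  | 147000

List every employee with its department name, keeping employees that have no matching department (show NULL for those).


LEFT JOIN keeps every row from employees (the left table); where dept_id has no match in departments, the department columns become NULL. Walk through each employee:
  - employee 1 (Frank): dept_id=1 -> matches Finance
  - employee 2 (Julia): dept_id=2 -> matches Marketing
  - employee 3 (Nate): dept_id=NULL, no match -> kept with NULL
  - employee 4 (Dana): dept_id=3 -> matches Research
  - employee 5 (Eli): dept_id=3 -> matches Research
  - employee 6 (Olivia): dept_id=2 -> matches Marketing
  - employee 7 (Uma): dept_id=3 -> matches Research
  - employee 8 (Alice): dept_id=NULL, no match -> kept with NULL
All 8 rows appear; 2 have NULL department.

SQL:
SELECT a.name, b.name AS department
FROM employees a
LEFT JOIN departments b ON a.dept_id = b.id

Result:
name   | department
-------+-----------
Frank  | Finance   
Julia  | Marketing 
Nate   | NULL      
Dana   | Research  
Eli    | Research  
Olivia | Marketing 
Uma    | Research  
Alice  | NULL      


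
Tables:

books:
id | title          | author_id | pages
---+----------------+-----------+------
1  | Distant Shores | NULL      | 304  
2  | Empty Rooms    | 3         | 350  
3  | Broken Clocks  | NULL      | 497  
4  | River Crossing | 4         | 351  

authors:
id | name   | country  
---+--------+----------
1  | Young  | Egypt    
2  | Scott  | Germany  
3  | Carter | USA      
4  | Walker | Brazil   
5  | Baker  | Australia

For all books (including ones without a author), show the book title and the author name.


LEFT JOIN keeps every row from books (the left table); where author_id has no match in authors, the author columns become NULL. Walk through each book:
  - book 1 (Distant Shores): author_id=NULL, no match -> kept with NULL
  - book 2 (Empty Rooms): author_id=3 -> matches Carter
  - book 3 (Broken Clocks): author_id=NULL, no match -> kept with NULL
  - book 4 (River Crossing): author_id=4 -> matches Walker
All 4 rows appear; 2 have NULL author.

SQL:
SELECT a.title, b.name AS author
FROM books a
LEFT JOIN authors b ON a.author_id = b.id

Result:
title          | author
---------------+-------
Distant Shores | NULL  
Empty Rooms    | Carter
Broken Clocks  | NULL  
River Crossing | Walker


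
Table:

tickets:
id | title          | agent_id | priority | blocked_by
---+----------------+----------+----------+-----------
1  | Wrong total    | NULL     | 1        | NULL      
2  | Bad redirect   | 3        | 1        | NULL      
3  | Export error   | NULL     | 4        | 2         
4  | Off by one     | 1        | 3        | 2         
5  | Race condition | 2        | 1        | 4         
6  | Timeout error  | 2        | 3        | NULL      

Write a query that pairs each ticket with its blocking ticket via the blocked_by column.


This is a self-join: tickets is joined to a second copy of itself, matching each row's blocked_by to another row's id. Use LEFT JOIN so rows with blocked_by=NULL are kept.
  - ticket 1 (Wrong total): blocked_by=NULL -> NULL
  - ticket 2 (Bad redirect): blocked_by=NULL -> NULL
  - ticket 3 (Export error): blocked_by=2 -> Bad redirect
  - ticket 4 (Off by one): blocked_by=2 -> Bad redirect
  - ticket 5 (Race condition): blocked_by=4 -> Off by one
  - ticket 6 (Timeout error): blocked_by=NULL -> NULL

SQL:
SELECT a.title AS item, b.title AS blocked_by
FROM tickets a
LEFT JOIN tickets b ON a.blocked_by = b.id

Result:
item           | blocked_by  
---------------+-------------
Wrong total    | NULL        
Bad redirect   | NULL        
Export error   | Bad redirect
Off by one     | Bad redirect
Race condition | Off by one  
Timeout error  | NULL        


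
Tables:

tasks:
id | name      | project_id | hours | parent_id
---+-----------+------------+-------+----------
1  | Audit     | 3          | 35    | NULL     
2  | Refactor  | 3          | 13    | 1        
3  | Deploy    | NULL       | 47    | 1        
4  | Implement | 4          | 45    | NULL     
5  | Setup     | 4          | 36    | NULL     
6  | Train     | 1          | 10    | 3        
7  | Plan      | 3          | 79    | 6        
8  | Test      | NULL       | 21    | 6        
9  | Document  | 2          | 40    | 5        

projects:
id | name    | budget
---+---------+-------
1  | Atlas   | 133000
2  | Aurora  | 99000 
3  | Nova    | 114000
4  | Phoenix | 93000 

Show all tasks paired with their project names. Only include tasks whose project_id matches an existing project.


INNER JOIN keeps only tasks rows whose project_id matches an id in projects. Walk through each task:
  - task 1 (Audit): project_id=3 -> matches Nova
  - task 2 (Refactor): project_id=3 -> matches Nova
  - task 3 (Deploy): project_id=NULL, no match -> dropped
  - task 4 (Implement): project_id=4 -> matches Phoenix
  - task 5 (Setup): project_id=4 -> matches Phoenix
  - task 6 (Train): project_id=1 -> matches Atlas
  - task 7 (Plan): project_id=3 -> matches Nova
  - task 8 (Test): project_id=NULL, no match -> dropped
  - task 9 (Document): project_id=2 -> matches Aurora
So 2 of 9 rows are dropped.

SQL:
SELECT a.name, b.name AS project
FROM tasks a
INNER JOIN projects b ON a.project_id = b.id

Result:
name      | project
----------+--------
Audit     | Nova   
Refactor  | Nova   
Implement | Phoenix
Setup     | Phoenix
Train     | Atlas  
Plan      | Nova   
Document  | Aurora 


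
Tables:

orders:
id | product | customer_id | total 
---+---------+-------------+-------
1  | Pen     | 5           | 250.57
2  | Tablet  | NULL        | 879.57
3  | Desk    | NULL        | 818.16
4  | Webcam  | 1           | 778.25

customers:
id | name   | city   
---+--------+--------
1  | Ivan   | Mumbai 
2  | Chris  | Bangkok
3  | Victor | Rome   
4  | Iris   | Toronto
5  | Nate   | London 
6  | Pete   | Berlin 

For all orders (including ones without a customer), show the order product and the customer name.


LEFT JOIN keeps every row from orders (the left table); where customer_id has no match in customers, the customer columns become NULL. Walk through each order:
  - order 1 (Pen): customer_id=5 -> matches Nate
  - order 2 (Tablet): customer_id=NULL, no match -> kept with NULL
  - order 3 (Desk): customer_id=NULL, no match -> kept with NULL
  - order 4 (Webcam): customer_id=1 -> matches Ivan
All 4 rows appear; 2 have NULL customer.

SQL:
SELECT a.product, b.name AS customer
FROM orders a
LEFT JOIN customers b ON a.customer_id = b.id

Result:
product | customer
--------+---------
Pen     | Nate    
Tablet  | NULL    
Desk    | NULL    
Webcam  | Ivan    


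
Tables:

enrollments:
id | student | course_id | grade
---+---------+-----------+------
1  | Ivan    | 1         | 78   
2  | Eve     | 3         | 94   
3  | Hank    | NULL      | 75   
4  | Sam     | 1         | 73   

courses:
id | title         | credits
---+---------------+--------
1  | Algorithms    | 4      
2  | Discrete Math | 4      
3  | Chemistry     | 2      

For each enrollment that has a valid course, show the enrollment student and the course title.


INNER JOIN keeps only enrollments rows whose course_id matches an id in courses. Walk through each enrollment:
  - enrollment 1 (Ivan): course_id=1 -> matches Algorithms
  - enrollment 2 (Eve): course_id=3 -> matches Chemistry
  - enrollment 3 (Hank): course_id=NULL, no match -> dropped
  - enrollment 4 (Sam): course_id=1 -> matches Algorithms
So 1 of 4 rows is dropped.

SQL:
SELECT a.student, b.title AS course
FROM enrollments a
INNER JOIN courses b ON a.course_id = b.id

Result:
student | course    
--------+-----------
Ivan    | Algorithms
Eve     | Chemistry 
Sam     | Algorithms


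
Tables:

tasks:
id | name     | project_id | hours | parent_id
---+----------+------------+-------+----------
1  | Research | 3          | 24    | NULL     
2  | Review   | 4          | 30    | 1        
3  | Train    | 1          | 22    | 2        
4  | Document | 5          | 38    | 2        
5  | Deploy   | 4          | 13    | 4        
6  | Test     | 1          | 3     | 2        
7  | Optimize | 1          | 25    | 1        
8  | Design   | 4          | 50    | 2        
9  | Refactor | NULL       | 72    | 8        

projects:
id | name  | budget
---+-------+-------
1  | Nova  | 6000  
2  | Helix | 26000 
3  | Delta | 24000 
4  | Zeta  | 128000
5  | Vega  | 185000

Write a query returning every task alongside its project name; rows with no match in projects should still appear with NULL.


LEFT JOIN keeps every row from tasks (the left table); where project_id has no match in projects, the project columns become NULL. Walk through each task:
  - task 1 (Research): project_id=3 -> matches Delta
  - task 2 (Review): project_id=4 -> matches Zeta
  - task 3 (Train): project_id=1 -> matches Nova
  - task 4 (Document): project_id=5 -> matches Vega
  - task 5 (Deploy): project_id=4 -> matches Zeta
  - task 6 (Test): project_id=1 -> matches Nova
  - task 7 (Optimize): project_id=1 -> matches Nova
  - task 8 (Design): project_id=4 -> matches Zeta
  - task 9 (Refactor): project_id=NULL, no match -> kept with NULL
All 9 rows appear; 1 has NULL project.

SQL:
SELECT a.name, b.name AS project
FROM tasks a
LEFT JOIN projects b ON a.project_id = b.id

Result:
name     | project
---------+--------
Research | Delta  
Review   | Zeta   
Train    | Nova   
Document | Vega   
Deploy   | Zeta   
Test     | Nova   
Optimize | Nova   
Design   | Zeta   
Refactor | NULL   


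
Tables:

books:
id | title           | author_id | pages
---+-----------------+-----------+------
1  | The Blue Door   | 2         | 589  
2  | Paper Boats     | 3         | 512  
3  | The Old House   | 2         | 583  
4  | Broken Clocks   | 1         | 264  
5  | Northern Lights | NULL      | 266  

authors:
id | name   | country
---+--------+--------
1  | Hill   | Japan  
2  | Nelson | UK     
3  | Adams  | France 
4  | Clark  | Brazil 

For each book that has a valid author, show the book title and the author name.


INNER JOIN keeps only books rows whose author_id matches an id in authors. Walk through each book:
  - book 1 (The Blue Door): author_id=2 -> matches Nelson
  - book 2 (Paper Boats): author_id=3 -> matches Adams
  - book 3 (The Old House): author_id=2 -> matches Nelson
  - book 4 (Broken Clocks): author_id=1 -> matches Hill
  - book 5 (Northern Lights): author_id=NULL, no match -> dropped
So 1 of 5 rows is dropped.

SQL:
SELECT a.title, b.name AS author
FROM books a
INNER JOIN authors b ON a.author_id = b.id

Result:
title         | author
--------------+-------
The Blue Door | Nelson
Paper Boats   | Adams 
The Old House | Nelson
Broken Clocks | Hill  


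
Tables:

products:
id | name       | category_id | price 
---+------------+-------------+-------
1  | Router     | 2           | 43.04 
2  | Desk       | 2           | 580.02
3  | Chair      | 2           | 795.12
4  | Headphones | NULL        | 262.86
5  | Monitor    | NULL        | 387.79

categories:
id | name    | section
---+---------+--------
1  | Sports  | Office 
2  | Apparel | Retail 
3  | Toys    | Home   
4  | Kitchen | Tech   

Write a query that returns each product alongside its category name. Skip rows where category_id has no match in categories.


INNER JOIN keeps only products rows whose category_id matches an id in categories. Walk through each product:
  - product 1 (Router): category_id=2 -> matches Apparel
  - product 2 (Desk): category_id=2 -> matches Apparel
  - product 3 (Chair): category_id=2 -> matches Apparel
  - product 4 (Headphones): category_id=NULL, no match -> dropped
  - product 5 (Monitor): category_id=NULL, no match -> dropped
So 2 of 5 rows are dropped.

SQL:
SELECT a.name, b.name AS category
FROM products a
INNER JOIN categories b ON a.category_id = b.id

Result:
name   | category
-------+---------
Router | Apparel 
Desk   | Apparel 
Chair  | Apparel 


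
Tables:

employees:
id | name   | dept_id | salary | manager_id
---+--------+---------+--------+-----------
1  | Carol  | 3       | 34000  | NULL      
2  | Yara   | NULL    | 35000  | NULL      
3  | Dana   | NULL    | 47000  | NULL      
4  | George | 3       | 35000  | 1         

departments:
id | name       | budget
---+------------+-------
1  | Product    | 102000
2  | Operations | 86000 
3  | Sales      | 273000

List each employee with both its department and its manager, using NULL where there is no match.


Two LEFT JOINs from the same base table employees: one to departments via dept_id, one to employees itself via manager_id. Both are LEFT so every employee is preserved.
Match against departments:
  - employee 1 (Carol): dept_id=3 -> matches Sales
  - employee 2 (Yara): dept_id=NULL, no match -> kept with NULL
  - employee 3 (Dana): dept_id=NULL, no match -> kept with NULL
  - employee 4 (George): dept_id=3 -> matches Sales
Match against employees (self):
  - employee 1 (Carol): manager_id=NULL -> NULL
  - employee 2 (Yara): manager_id=NULL -> NULL
  - employee 3 (Dana): manager_id=NULL -> NULL
  - employee 4 (George): manager_id=1 -> Carol

SQL:
SELECT a.name, b.name AS department, c.name AS manager
FROM employees a
LEFT JOIN departments b ON a.dept_id = b.id
LEFT JOIN employees c ON a.manager_id = c.id

Result:
name   | department | manager
-------+------------+--------
Carol  | Sales      | NULL   
Yara   | NULL       | NULL   
Dana   | NULL       | NULL   
George | Sales      | Carol  


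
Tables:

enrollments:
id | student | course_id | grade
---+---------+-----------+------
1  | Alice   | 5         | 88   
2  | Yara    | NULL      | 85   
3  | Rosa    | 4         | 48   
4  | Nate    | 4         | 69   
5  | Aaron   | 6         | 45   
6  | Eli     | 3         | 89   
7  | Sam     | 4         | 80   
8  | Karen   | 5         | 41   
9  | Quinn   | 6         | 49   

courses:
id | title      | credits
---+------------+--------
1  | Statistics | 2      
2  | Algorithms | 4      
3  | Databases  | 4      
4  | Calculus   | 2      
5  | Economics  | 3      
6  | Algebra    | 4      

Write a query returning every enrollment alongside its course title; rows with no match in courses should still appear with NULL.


LEFT JOIN keeps every row from enrollments (the left table); where course_id has no match in courses, the course columns become NULL. Walk through each enrollment:
  - enrollment 1 (Alice): course_id=5 -> matches Economics
  - enrollment 2 (Yara): course_id=NULL, no match -> kept with NULL
  - enrollment 3 (Rosa): course_id=4 -> matches Calculus
  - enrollment 4 (Nate): course_id=4 -> matches Calculus
  - enrollment 5 (Aaron): course_id=6 -> matches Algebra
  - enrollment 6 (Eli): course_id=3 -> matches Databases
  - enrollment 7 (Sam): course_id=4 -> matches Calculus
  - enrollment 8 (Karen): course_id=5 -> matches Economics
  - enrollment 9 (Quinn): course_id=6 -> matches Algebra
All 9 rows appear; 1 has NULL course.

SQL:
SELECT a.student, b.title AS course
FROM enrollments a
LEFT JOIN courses b ON a.course_id = b.id

Result:
student | course   
--------+----------
Alice   | Economics
Yara    | NULL     
Rosa    | Calculus 
Nate    | Calculus 
Aaron   | Algebra  
Eli     | Databases
Sam     | Calculus 
Karen   | Economics
Quinn   | Algebra  


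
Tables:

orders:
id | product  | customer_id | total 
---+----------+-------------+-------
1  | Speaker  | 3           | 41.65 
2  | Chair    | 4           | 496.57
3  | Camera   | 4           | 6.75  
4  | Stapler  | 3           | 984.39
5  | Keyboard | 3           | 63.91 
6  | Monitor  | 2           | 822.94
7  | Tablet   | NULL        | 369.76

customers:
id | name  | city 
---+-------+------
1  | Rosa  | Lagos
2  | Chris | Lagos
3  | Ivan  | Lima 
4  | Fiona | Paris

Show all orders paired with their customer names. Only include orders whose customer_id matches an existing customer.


INNER JOIN keeps only orders rows whose customer_id matches an id in customers. Walk through each order:
  - order 1 (Speaker): customer_id=3 -> matches Ivan
  - order 2 (Chair): customer_id=4 -> matches Fiona
  - order 3 (Camera): customer_id=4 -> matches Fiona
  - order 4 (Stapler): customer_id=3 -> matches Ivan
  - order 5 (Keyboard): customer_id=3 -> matches Ivan
  - order 6 (Monitor): customer_id=2 -> matches Chris
  - order 7 (Tablet): customer_id=NULL, no match -> dropped
So 1 of 7 rows is dropped.

SQL:
SELECT a.product, b.name AS customer
FROM orders a
INNER JOIN customers b ON a.customer_id = b.id

Result:
product  | customer
---------+---------
Speaker  | Ivan    
Chair    | Fiona   
Camera   | Fiona   
Stapler  | Ivan    
Keyboard | Ivan    
Monitor  | Chris   


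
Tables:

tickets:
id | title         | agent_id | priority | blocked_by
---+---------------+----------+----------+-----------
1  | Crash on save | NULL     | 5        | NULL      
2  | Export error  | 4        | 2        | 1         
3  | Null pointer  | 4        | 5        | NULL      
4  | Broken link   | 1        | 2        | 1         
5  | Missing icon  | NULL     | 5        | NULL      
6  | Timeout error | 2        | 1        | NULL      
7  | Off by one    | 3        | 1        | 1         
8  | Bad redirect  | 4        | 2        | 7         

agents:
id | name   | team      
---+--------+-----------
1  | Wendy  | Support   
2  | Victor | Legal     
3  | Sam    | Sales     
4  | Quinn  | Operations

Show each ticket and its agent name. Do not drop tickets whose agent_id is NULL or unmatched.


LEFT JOIN keeps every row from tickets (the left table); where agent_id has no match in agents, the agent columns become NULL. Walk through each ticket:
  - ticket 1 (Crash on save): agent_id=NULL, no match -> kept with NULL
  - ticket 2 (Export error): agent_id=4 -> matches Quinn
  - ticket 3 (Null pointer): agent_id=4 -> matches Quinn
  - ticket 4 (Broken link): agent_id=1 -> matches Wendy
  - ticket 5 (Missing icon): agent_id=NULL, no match -> kept with NULL
  - ticket 6 (Timeout error): agent_id=2 -> matches Victor
  - ticket 7 (Off by one): agent_id=3 -> matches Sam
  - ticket 8 (Bad redirect): agent_id=4 -> matches Quinn
All 8 rows appear; 2 have NULL agent.

SQL:
SELECT a.title, b.name AS agent
FROM tickets a
LEFT JOIN agents b ON a.agent_id = b.id

Result:
title         | agent 
--------------+-------
Crash on save | NULL  
Export error  | Quinn 
Null pointer  | Quinn 
Broken link   | Wendy 
Missing icon  | NULL  
Timeout error | Victor
Off by one    | Sam   
Bad redirect  | Quinn 


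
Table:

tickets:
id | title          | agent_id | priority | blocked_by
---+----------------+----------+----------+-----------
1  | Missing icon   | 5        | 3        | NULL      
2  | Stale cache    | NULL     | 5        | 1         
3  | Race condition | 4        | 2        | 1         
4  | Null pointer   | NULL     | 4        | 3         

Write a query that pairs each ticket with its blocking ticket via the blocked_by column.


This is a self-join: tickets is joined to a second copy of itself, matching each row's blocked_by to another row's id. Use LEFT JOIN so rows with blocked_by=NULL are kept.
  - ticket 1 (Missing icon): blocked_by=NULL -> NULL
  - ticket 2 (Stale cache): blocked_by=1 -> Missing icon
  - ticket 3 (Race condition): blocked_by=1 -> Missing icon
  - ticket 4 (Null pointer): blocked_by=3 -> Race condition

SQL:
SELECT a.title AS item, b.title AS blocked_by
FROM tickets a
LEFT JOIN tickets b ON a.blocked_by = b.id

Result:
item           | blocked_by    
---------------+---------------
Missing icon   | NULL          
Stale cache    | Missing icon  
Race condition | Missing icon  
Null pointer   | Race condition
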